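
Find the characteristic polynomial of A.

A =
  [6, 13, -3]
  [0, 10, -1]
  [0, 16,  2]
x^3 - 18*x^2 + 108*x - 216

Expanding det(x·I − A) (e.g. by cofactor expansion or by noting that A is similar to its Jordan form J, which has the same characteristic polynomial as A) gives
  χ_A(x) = x^3 - 18*x^2 + 108*x - 216
which factors as (x - 6)^3. The eigenvalues (with algebraic multiplicities) are λ = 6 with multiplicity 3.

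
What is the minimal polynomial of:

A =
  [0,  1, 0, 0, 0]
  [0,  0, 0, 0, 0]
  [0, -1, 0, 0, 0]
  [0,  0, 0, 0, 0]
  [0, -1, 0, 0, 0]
x^2

The characteristic polynomial is χ_A(x) = x^5, so the eigenvalues are known. The minimal polynomial is
  m_A(x) = Π_λ (x − λ)^{k_λ}
where k_λ is the size of the *largest* Jordan block for λ (equivalently, the smallest k with (A − λI)^k v = 0 for every generalised eigenvector v of λ).

  λ = 0: largest Jordan block has size 2, contributing (x − 0)^2

So m_A(x) = x^2 = x^2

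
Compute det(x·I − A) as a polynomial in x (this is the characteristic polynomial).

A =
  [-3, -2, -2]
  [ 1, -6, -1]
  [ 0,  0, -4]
x^3 + 13*x^2 + 56*x + 80

Expanding det(x·I − A) (e.g. by cofactor expansion or by noting that A is similar to its Jordan form J, which has the same characteristic polynomial as A) gives
  χ_A(x) = x^3 + 13*x^2 + 56*x + 80
which factors as (x + 4)^2*(x + 5). The eigenvalues (with algebraic multiplicities) are λ = -5 with multiplicity 1, λ = -4 with multiplicity 2.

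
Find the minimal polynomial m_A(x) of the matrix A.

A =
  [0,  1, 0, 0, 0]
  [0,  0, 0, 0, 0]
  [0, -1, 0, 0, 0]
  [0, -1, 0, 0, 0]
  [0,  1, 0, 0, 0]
x^2

The characteristic polynomial is χ_A(x) = x^5, so the eigenvalues are known. The minimal polynomial is
  m_A(x) = Π_λ (x − λ)^{k_λ}
where k_λ is the size of the *largest* Jordan block for λ (equivalently, the smallest k with (A − λI)^k v = 0 for every generalised eigenvector v of λ).

  λ = 0: largest Jordan block has size 2, contributing (x − 0)^2

So m_A(x) = x^2 = x^2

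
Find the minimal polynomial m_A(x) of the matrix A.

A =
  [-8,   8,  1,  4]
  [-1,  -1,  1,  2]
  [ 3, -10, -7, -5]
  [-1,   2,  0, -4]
x^3 + 15*x^2 + 75*x + 125

The characteristic polynomial is χ_A(x) = (x + 5)^4, so the eigenvalues are known. The minimal polynomial is
  m_A(x) = Π_λ (x − λ)^{k_λ}
where k_λ is the size of the *largest* Jordan block for λ (equivalently, the smallest k with (A − λI)^k v = 0 for every generalised eigenvector v of λ).

  λ = -5: largest Jordan block has size 3, contributing (x + 5)^3

So m_A(x) = (x + 5)^3 = x^3 + 15*x^2 + 75*x + 125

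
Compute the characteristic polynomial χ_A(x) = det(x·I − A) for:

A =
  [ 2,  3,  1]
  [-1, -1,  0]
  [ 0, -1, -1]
x^3

Expanding det(x·I − A) (e.g. by cofactor expansion or by noting that A is similar to its Jordan form J, which has the same characteristic polynomial as A) gives
  χ_A(x) = x^3
which factors as x^3. The eigenvalues (with algebraic multiplicities) are λ = 0 with multiplicity 3.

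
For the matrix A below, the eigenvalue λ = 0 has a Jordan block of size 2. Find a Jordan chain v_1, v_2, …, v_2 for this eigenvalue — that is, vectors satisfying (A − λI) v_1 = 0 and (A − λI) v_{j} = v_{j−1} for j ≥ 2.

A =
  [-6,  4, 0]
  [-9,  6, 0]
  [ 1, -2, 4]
A Jordan chain for λ = 0 of length 2:
v_1 = (-2, -3, -1)ᵀ
v_2 = (1, 1, 0)ᵀ

Let N = A − (0)·I. We want v_2 with N^2 v_2 = 0 but N^1 v_2 ≠ 0; then v_{j-1} := N · v_j for j = 2, …, 2.

Pick v_2 = (1, 1, 0)ᵀ.
Then v_1 = N · v_2 = (-2, -3, -1)ᵀ.

Sanity check: (A − (0)·I) v_1 = (0, 0, 0)ᵀ = 0. ✓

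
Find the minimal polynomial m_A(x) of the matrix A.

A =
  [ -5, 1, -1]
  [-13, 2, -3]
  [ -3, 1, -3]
x^3 + 6*x^2 + 12*x + 8

The characteristic polynomial is χ_A(x) = (x + 2)^3, so the eigenvalues are known. The minimal polynomial is
  m_A(x) = Π_λ (x − λ)^{k_λ}
where k_λ is the size of the *largest* Jordan block for λ (equivalently, the smallest k with (A − λI)^k v = 0 for every generalised eigenvector v of λ).

  λ = -2: largest Jordan block has size 3, contributing (x + 2)^3

So m_A(x) = (x + 2)^3 = x^3 + 6*x^2 + 12*x + 8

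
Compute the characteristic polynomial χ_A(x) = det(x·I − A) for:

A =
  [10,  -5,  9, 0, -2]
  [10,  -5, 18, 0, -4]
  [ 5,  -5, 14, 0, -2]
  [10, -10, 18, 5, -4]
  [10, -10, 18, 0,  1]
x^5 - 25*x^4 + 250*x^3 - 1250*x^2 + 3125*x - 3125

Expanding det(x·I − A) (e.g. by cofactor expansion or by noting that A is similar to its Jordan form J, which has the same characteristic polynomial as A) gives
  χ_A(x) = x^5 - 25*x^4 + 250*x^3 - 1250*x^2 + 3125*x - 3125
which factors as (x - 5)^5. The eigenvalues (with algebraic multiplicities) are λ = 5 with multiplicity 5.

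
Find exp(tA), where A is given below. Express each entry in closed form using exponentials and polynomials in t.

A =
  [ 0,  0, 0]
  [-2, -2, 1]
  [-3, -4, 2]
e^{tA} =
  [1, 0, 0]
  [t^2/2 - 2*t, 1 - 2*t, t]
  [t^2 - 3*t, -4*t, 2*t + 1]

Strategy: write A = P · J · P⁻¹ where J is a Jordan canonical form, so e^{tA} = P · e^{tJ} · P⁻¹, and e^{tJ} can be computed block-by-block.

A has Jordan form
J =
  [0, 1, 0]
  [0, 0, 1]
  [0, 0, 0]
(up to reordering of blocks).

Per-block formulas:
  For a 3×3 Jordan block J_3(0): exp(t · J_3(0)) = e^(0t)·(I + t·N + (t^2/2)·N^2), where N is the 3×3 nilpotent shift.

After assembling e^{tJ} and conjugating by P, we get:

e^{tA} =
  [1, 0, 0]
  [t^2/2 - 2*t, 1 - 2*t, t]
  [t^2 - 3*t, -4*t, 2*t + 1]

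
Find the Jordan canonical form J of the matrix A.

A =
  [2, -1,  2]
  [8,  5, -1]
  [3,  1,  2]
J_3(3)

The characteristic polynomial is
  det(x·I − A) = x^3 - 9*x^2 + 27*x - 27 = (x - 3)^3

Eigenvalues and multiplicities (the geometric multiplicity of λ is n − rank(A − λI), which equals the number of Jordan blocks for λ):
  λ = 3: algebraic multiplicity = 3, geometric multiplicity = 1

Determining the block sizes for each eigenvalue:
  λ = 3: one block (gm = 1), so the single block has size am = 3 → block sizes [3]

Assembling the blocks gives a Jordan form
J =
  [3, 1, 0]
  [0, 3, 1]
  [0, 0, 3]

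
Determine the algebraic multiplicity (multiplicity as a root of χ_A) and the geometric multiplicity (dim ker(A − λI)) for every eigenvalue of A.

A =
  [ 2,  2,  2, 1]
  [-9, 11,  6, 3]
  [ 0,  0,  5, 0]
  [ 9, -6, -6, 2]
λ = 5: alg = 4, geom = 3

Step 1 — factor the characteristic polynomial to read off the algebraic multiplicities:
  χ_A(x) = (x - 5)^4

Step 2 — compute geometric multiplicities via the rank-nullity identity g(λ) = n − rank(A − λI):
  rank(A − (5)·I) = 1, so dim ker(A − (5)·I) = n − 1 = 3

Summary:
  λ = 5: algebraic multiplicity = 4, geometric multiplicity = 3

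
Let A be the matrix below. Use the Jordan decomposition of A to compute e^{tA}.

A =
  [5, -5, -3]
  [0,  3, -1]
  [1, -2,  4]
e^{tA} =
  [-t^2*exp(4*t) + t*exp(4*t) + exp(4*t), 3*t^2*exp(4*t) - 5*t*exp(4*t), t^2*exp(4*t) - 3*t*exp(4*t)]
  [-t^2*exp(4*t)/2, 3*t^2*exp(4*t)/2 - t*exp(4*t) + exp(4*t), t^2*exp(4*t)/2 - t*exp(4*t)]
  [t^2*exp(4*t)/2 + t*exp(4*t), -3*t^2*exp(4*t)/2 - 2*t*exp(4*t), -t^2*exp(4*t)/2 + exp(4*t)]

Strategy: write A = P · J · P⁻¹ where J is a Jordan canonical form, so e^{tA} = P · e^{tJ} · P⁻¹, and e^{tJ} can be computed block-by-block.

A has Jordan form
J =
  [4, 1, 0]
  [0, 4, 1]
  [0, 0, 4]
(up to reordering of blocks).

Per-block formulas:
  For a 3×3 Jordan block J_3(4): exp(t · J_3(4)) = e^(4t)·(I + t·N + (t^2/2)·N^2), where N is the 3×3 nilpotent shift.

After assembling e^{tJ} and conjugating by P, we get:

e^{tA} =
  [-t^2*exp(4*t) + t*exp(4*t) + exp(4*t), 3*t^2*exp(4*t) - 5*t*exp(4*t), t^2*exp(4*t) - 3*t*exp(4*t)]
  [-t^2*exp(4*t)/2, 3*t^2*exp(4*t)/2 - t*exp(4*t) + exp(4*t), t^2*exp(4*t)/2 - t*exp(4*t)]
  [t^2*exp(4*t)/2 + t*exp(4*t), -3*t^2*exp(4*t)/2 - 2*t*exp(4*t), -t^2*exp(4*t)/2 + exp(4*t)]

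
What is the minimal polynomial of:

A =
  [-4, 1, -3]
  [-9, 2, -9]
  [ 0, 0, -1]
x^2 + 2*x + 1

The characteristic polynomial is χ_A(x) = (x + 1)^3, so the eigenvalues are known. The minimal polynomial is
  m_A(x) = Π_λ (x − λ)^{k_λ}
where k_λ is the size of the *largest* Jordan block for λ (equivalently, the smallest k with (A − λI)^k v = 0 for every generalised eigenvector v of λ).

  λ = -1: largest Jordan block has size 2, contributing (x + 1)^2

So m_A(x) = (x + 1)^2 = x^2 + 2*x + 1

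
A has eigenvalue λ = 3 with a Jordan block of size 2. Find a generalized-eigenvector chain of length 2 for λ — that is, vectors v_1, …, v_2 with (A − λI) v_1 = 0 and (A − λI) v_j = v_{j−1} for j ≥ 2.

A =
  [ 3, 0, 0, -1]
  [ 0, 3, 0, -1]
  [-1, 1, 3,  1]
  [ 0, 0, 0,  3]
A Jordan chain for λ = 3 of length 2:
v_1 = (0, 0, -1, 0)ᵀ
v_2 = (1, 0, 0, 0)ᵀ

Let N = A − (3)·I. We want v_2 with N^2 v_2 = 0 but N^1 v_2 ≠ 0; then v_{j-1} := N · v_j for j = 2, …, 2.

Pick v_2 = (1, 0, 0, 0)ᵀ.
Then v_1 = N · v_2 = (0, 0, -1, 0)ᵀ.

Sanity check: (A − (3)·I) v_1 = (0, 0, 0, 0)ᵀ = 0. ✓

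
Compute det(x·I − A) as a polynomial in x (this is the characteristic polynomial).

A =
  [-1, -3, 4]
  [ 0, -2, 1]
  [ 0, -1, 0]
x^3 + 3*x^2 + 3*x + 1

Expanding det(x·I − A) (e.g. by cofactor expansion or by noting that A is similar to its Jordan form J, which has the same characteristic polynomial as A) gives
  χ_A(x) = x^3 + 3*x^2 + 3*x + 1
which factors as (x + 1)^3. The eigenvalues (with algebraic multiplicities) are λ = -1 with multiplicity 3.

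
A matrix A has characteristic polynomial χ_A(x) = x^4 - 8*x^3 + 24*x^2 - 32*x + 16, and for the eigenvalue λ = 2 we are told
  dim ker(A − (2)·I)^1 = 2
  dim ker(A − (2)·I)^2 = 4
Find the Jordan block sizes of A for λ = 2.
Block sizes for λ = 2: [2, 2]

From the dimensions of kernels of powers, the number of Jordan blocks of size at least j is d_j − d_{j−1} where d_j = dim ker(N^j) (with d_0 = 0). Computing the differences gives [2, 2].
The number of blocks of size exactly k is (#blocks of size ≥ k) − (#blocks of size ≥ k + 1), so the partition is: 2 block(s) of size 2.
In nonincreasing order the block sizes are [2, 2].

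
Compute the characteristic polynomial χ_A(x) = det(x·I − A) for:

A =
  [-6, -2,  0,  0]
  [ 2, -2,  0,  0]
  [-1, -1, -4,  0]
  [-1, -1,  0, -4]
x^4 + 16*x^3 + 96*x^2 + 256*x + 256

Expanding det(x·I − A) (e.g. by cofactor expansion or by noting that A is similar to its Jordan form J, which has the same characteristic polynomial as A) gives
  χ_A(x) = x^4 + 16*x^3 + 96*x^2 + 256*x + 256
which factors as (x + 4)^4. The eigenvalues (with algebraic multiplicities) are λ = -4 with multiplicity 4.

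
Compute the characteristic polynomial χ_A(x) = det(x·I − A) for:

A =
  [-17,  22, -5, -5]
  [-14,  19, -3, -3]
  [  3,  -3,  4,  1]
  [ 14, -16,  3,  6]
x^4 - 12*x^3 + 54*x^2 - 108*x + 81

Expanding det(x·I − A) (e.g. by cofactor expansion or by noting that A is similar to its Jordan form J, which has the same characteristic polynomial as A) gives
  χ_A(x) = x^4 - 12*x^3 + 54*x^2 - 108*x + 81
which factors as (x - 3)^4. The eigenvalues (with algebraic multiplicities) are λ = 3 with multiplicity 4.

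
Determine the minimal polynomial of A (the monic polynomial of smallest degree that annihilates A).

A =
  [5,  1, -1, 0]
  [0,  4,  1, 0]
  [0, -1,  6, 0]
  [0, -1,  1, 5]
x^2 - 10*x + 25

The characteristic polynomial is χ_A(x) = (x - 5)^4, so the eigenvalues are known. The minimal polynomial is
  m_A(x) = Π_λ (x − λ)^{k_λ}
where k_λ is the size of the *largest* Jordan block for λ (equivalently, the smallest k with (A − λI)^k v = 0 for every generalised eigenvector v of λ).

  λ = 5: largest Jordan block has size 2, contributing (x − 5)^2

So m_A(x) = (x - 5)^2 = x^2 - 10*x + 25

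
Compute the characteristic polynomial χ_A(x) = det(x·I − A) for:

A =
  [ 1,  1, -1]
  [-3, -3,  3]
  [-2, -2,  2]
x^3

Expanding det(x·I − A) (e.g. by cofactor expansion or by noting that A is similar to its Jordan form J, which has the same characteristic polynomial as A) gives
  χ_A(x) = x^3
which factors as x^3. The eigenvalues (with algebraic multiplicities) are λ = 0 with multiplicity 3.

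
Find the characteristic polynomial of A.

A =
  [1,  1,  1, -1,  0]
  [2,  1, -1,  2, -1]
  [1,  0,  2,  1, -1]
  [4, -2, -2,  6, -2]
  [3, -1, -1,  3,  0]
x^5 - 10*x^4 + 40*x^3 - 80*x^2 + 80*x - 32

Expanding det(x·I − A) (e.g. by cofactor expansion or by noting that A is similar to its Jordan form J, which has the same characteristic polynomial as A) gives
  χ_A(x) = x^5 - 10*x^4 + 40*x^3 - 80*x^2 + 80*x - 32
which factors as (x - 2)^5. The eigenvalues (with algebraic multiplicities) are λ = 2 with multiplicity 5.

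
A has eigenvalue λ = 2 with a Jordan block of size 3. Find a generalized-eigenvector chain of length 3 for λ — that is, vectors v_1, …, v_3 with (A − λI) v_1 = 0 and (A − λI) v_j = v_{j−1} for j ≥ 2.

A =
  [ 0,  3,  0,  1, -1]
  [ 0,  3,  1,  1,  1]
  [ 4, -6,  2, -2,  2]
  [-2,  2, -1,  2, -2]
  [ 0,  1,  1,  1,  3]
A Jordan chain for λ = 2 of length 3:
v_1 = (2, 2, -4, 0, 2)ᵀ
v_2 = (-2, 0, 4, -2, 0)ᵀ
v_3 = (1, 0, 0, 0, 0)ᵀ

Let N = A − (2)·I. We want v_3 with N^3 v_3 = 0 but N^2 v_3 ≠ 0; then v_{j-1} := N · v_j for j = 3, …, 2.

Pick v_3 = (1, 0, 0, 0, 0)ᵀ.
Then v_2 = N · v_3 = (-2, 0, 4, -2, 0)ᵀ.
Then v_1 = N · v_2 = (2, 2, -4, 0, 2)ᵀ.

Sanity check: (A − (2)·I) v_1 = (0, 0, 0, 0, 0)ᵀ = 0. ✓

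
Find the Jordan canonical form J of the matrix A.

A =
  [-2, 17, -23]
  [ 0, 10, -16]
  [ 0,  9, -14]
J_3(-2)

The characteristic polynomial is
  det(x·I − A) = x^3 + 6*x^2 + 12*x + 8 = (x + 2)^3

Eigenvalues and multiplicities (the geometric multiplicity of λ is n − rank(A − λI), which equals the number of Jordan blocks for λ):
  λ = -2: algebraic multiplicity = 3, geometric multiplicity = 1

Determining the block sizes for each eigenvalue:
  λ = -2: one block (gm = 1), so the single block has size am = 3 → block sizes [3]

Assembling the blocks gives a Jordan form
J =
  [-2,  1,  0]
  [ 0, -2,  1]
  [ 0,  0, -2]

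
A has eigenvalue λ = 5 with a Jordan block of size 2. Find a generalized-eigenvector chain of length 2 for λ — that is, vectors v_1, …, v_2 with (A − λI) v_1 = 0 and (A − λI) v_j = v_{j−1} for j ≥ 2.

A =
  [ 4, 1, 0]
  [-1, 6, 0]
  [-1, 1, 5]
A Jordan chain for λ = 5 of length 2:
v_1 = (-1, -1, -1)ᵀ
v_2 = (1, 0, 0)ᵀ

Let N = A − (5)·I. We want v_2 with N^2 v_2 = 0 but N^1 v_2 ≠ 0; then v_{j-1} := N · v_j for j = 2, …, 2.

Pick v_2 = (1, 0, 0)ᵀ.
Then v_1 = N · v_2 = (-1, -1, -1)ᵀ.

Sanity check: (A − (5)·I) v_1 = (0, 0, 0)ᵀ = 0. ✓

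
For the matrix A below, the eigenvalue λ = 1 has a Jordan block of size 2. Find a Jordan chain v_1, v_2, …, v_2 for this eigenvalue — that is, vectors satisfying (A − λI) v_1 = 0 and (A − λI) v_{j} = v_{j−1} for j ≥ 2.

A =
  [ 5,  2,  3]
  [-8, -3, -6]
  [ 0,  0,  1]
A Jordan chain for λ = 1 of length 2:
v_1 = (4, -8, 0)ᵀ
v_2 = (1, 0, 0)ᵀ

Let N = A − (1)·I. We want v_2 with N^2 v_2 = 0 but N^1 v_2 ≠ 0; then v_{j-1} := N · v_j for j = 2, …, 2.

Pick v_2 = (1, 0, 0)ᵀ.
Then v_1 = N · v_2 = (4, -8, 0)ᵀ.

Sanity check: (A − (1)·I) v_1 = (0, 0, 0)ᵀ = 0. ✓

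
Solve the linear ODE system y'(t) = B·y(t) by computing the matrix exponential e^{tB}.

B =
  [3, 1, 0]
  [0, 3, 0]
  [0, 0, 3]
e^{tB} =
  [exp(3*t), t*exp(3*t), 0]
  [0, exp(3*t), 0]
  [0, 0, exp(3*t)]

Strategy: write B = P · J · P⁻¹ where J is a Jordan canonical form, so e^{tB} = P · e^{tJ} · P⁻¹, and e^{tJ} can be computed block-by-block.

B has Jordan form
J =
  [3, 1, 0]
  [0, 3, 0]
  [0, 0, 3]
(up to reordering of blocks).

Per-block formulas:
  For a 1×1 block at λ = 3: exp(t · [3]) = [e^(3t)].
  For a 2×2 Jordan block J_2(3): exp(t · J_2(3)) = e^(3t)·(I + t·N), where N is the 2×2 nilpotent shift.

After assembling e^{tJ} and conjugating by P, we get:

e^{tB} =
  [exp(3*t), t*exp(3*t), 0]
  [0, exp(3*t), 0]
  [0, 0, exp(3*t)]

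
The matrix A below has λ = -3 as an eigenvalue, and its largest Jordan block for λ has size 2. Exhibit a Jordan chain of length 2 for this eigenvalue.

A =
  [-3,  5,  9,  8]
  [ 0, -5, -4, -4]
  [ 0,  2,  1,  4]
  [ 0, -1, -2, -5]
A Jordan chain for λ = -3 of length 2:
v_1 = (5, -2, 2, -1)ᵀ
v_2 = (0, 1, 0, 0)ᵀ

Let N = A − (-3)·I. We want v_2 with N^2 v_2 = 0 but N^1 v_2 ≠ 0; then v_{j-1} := N · v_j for j = 2, …, 2.

Pick v_2 = (0, 1, 0, 0)ᵀ.
Then v_1 = N · v_2 = (5, -2, 2, -1)ᵀ.

Sanity check: (A − (-3)·I) v_1 = (0, 0, 0, 0)ᵀ = 0. ✓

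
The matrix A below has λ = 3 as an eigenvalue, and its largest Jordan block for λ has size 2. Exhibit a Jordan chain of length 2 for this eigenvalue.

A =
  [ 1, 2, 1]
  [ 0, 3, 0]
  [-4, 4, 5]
A Jordan chain for λ = 3 of length 2:
v_1 = (-2, 0, -4)ᵀ
v_2 = (1, 0, 0)ᵀ

Let N = A − (3)·I. We want v_2 with N^2 v_2 = 0 but N^1 v_2 ≠ 0; then v_{j-1} := N · v_j for j = 2, …, 2.

Pick v_2 = (1, 0, 0)ᵀ.
Then v_1 = N · v_2 = (-2, 0, -4)ᵀ.

Sanity check: (A − (3)·I) v_1 = (0, 0, 0)ᵀ = 0. ✓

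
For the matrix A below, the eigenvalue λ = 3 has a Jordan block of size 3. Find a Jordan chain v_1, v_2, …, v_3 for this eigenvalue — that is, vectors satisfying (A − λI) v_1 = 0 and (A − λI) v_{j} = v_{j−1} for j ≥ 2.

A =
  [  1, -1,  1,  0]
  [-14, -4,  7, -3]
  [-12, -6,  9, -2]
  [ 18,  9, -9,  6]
A Jordan chain for λ = 3 of length 3:
v_1 = (6, -12, 0, 0)ᵀ
v_2 = (-2, -14, -12, 18)ᵀ
v_3 = (1, 0, 0, 0)ᵀ

Let N = A − (3)·I. We want v_3 with N^3 v_3 = 0 but N^2 v_3 ≠ 0; then v_{j-1} := N · v_j for j = 3, …, 2.

Pick v_3 = (1, 0, 0, 0)ᵀ.
Then v_2 = N · v_3 = (-2, -14, -12, 18)ᵀ.
Then v_1 = N · v_2 = (6, -12, 0, 0)ᵀ.

Sanity check: (A − (3)·I) v_1 = (0, 0, 0, 0)ᵀ = 0. ✓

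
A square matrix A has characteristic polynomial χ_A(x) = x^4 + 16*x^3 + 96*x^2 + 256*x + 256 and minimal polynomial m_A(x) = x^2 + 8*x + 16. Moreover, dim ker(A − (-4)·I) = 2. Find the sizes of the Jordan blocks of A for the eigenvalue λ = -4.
Block sizes for λ = -4: [2, 2]

Step 1 — from the characteristic polynomial, algebraic multiplicity of λ = -4 is 4. From dim ker(A − (-4)·I) = 2, there are exactly 2 Jordan blocks for λ = -4.
Step 2 — from the minimal polynomial, the factor (x + 4)^2 tells us the largest block for λ = -4 has size 2.
Step 3 — with total size 4, 2 blocks, and largest block 2, the block sizes (in nonincreasing order) are [2, 2].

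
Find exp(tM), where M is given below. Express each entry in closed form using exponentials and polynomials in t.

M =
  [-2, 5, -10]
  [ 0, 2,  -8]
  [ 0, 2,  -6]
e^{tM} =
  [exp(-2*t), 5*t*exp(-2*t), -10*t*exp(-2*t)]
  [0, 4*t*exp(-2*t) + exp(-2*t), -8*t*exp(-2*t)]
  [0, 2*t*exp(-2*t), -4*t*exp(-2*t) + exp(-2*t)]

Strategy: write M = P · J · P⁻¹ where J is a Jordan canonical form, so e^{tM} = P · e^{tJ} · P⁻¹, and e^{tJ} can be computed block-by-block.

M has Jordan form
J =
  [-2,  1,  0]
  [ 0, -2,  0]
  [ 0,  0, -2]
(up to reordering of blocks).

Per-block formulas:
  For a 1×1 block at λ = -2: exp(t · [-2]) = [e^(-2t)].
  For a 2×2 Jordan block J_2(-2): exp(t · J_2(-2)) = e^(-2t)·(I + t·N), where N is the 2×2 nilpotent shift.

After assembling e^{tJ} and conjugating by P, we get:

e^{tM} =
  [exp(-2*t), 5*t*exp(-2*t), -10*t*exp(-2*t)]
  [0, 4*t*exp(-2*t) + exp(-2*t), -8*t*exp(-2*t)]
  [0, 2*t*exp(-2*t), -4*t*exp(-2*t) + exp(-2*t)]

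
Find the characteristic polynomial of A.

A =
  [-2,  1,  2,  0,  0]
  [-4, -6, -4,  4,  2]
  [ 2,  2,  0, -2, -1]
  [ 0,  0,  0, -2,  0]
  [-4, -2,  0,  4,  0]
x^5 + 10*x^4 + 40*x^3 + 80*x^2 + 80*x + 32

Expanding det(x·I − A) (e.g. by cofactor expansion or by noting that A is similar to its Jordan form J, which has the same characteristic polynomial as A) gives
  χ_A(x) = x^5 + 10*x^4 + 40*x^3 + 80*x^2 + 80*x + 32
which factors as (x + 2)^5. The eigenvalues (with algebraic multiplicities) are λ = -2 with multiplicity 5.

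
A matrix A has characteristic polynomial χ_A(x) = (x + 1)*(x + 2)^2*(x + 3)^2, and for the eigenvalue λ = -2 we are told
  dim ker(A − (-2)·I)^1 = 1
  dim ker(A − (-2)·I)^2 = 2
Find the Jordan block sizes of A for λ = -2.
Block sizes for λ = -2: [2]

From the dimensions of kernels of powers, the number of Jordan blocks of size at least j is d_j − d_{j−1} where d_j = dim ker(N^j) (with d_0 = 0). Computing the differences gives [1, 1].
The number of blocks of size exactly k is (#blocks of size ≥ k) − (#blocks of size ≥ k + 1), so the partition is: 1 block(s) of size 2.
In nonincreasing order the block sizes are [2].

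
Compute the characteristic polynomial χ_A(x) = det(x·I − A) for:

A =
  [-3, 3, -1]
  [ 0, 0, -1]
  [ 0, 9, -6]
x^3 + 9*x^2 + 27*x + 27

Expanding det(x·I − A) (e.g. by cofactor expansion or by noting that A is similar to its Jordan form J, which has the same characteristic polynomial as A) gives
  χ_A(x) = x^3 + 9*x^2 + 27*x + 27
which factors as (x + 3)^3. The eigenvalues (with algebraic multiplicities) are λ = -3 with multiplicity 3.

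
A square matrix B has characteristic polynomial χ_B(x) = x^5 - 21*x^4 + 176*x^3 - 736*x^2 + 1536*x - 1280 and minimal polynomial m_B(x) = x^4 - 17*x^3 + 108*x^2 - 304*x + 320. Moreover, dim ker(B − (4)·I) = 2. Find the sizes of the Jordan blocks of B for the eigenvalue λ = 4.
Block sizes for λ = 4: [3, 1]

Step 1 — from the characteristic polynomial, algebraic multiplicity of λ = 4 is 4. From dim ker(B − (4)·I) = 2, there are exactly 2 Jordan blocks for λ = 4.
Step 2 — from the minimal polynomial, the factor (x − 4)^3 tells us the largest block for λ = 4 has size 3.
Step 3 — with total size 4, 2 blocks, and largest block 3, the block sizes (in nonincreasing order) are [3, 1].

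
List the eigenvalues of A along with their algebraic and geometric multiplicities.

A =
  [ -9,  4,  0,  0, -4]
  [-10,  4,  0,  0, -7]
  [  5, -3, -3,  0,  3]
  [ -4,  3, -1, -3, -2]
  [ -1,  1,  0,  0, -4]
λ = -3: alg = 5, geom = 2

Step 1 — factor the characteristic polynomial to read off the algebraic multiplicities:
  χ_A(x) = (x + 3)^5

Step 2 — compute geometric multiplicities via the rank-nullity identity g(λ) = n − rank(A − λI):
  rank(A − (-3)·I) = 3, so dim ker(A − (-3)·I) = n − 3 = 2

Summary:
  λ = -3: algebraic multiplicity = 5, geometric multiplicity = 2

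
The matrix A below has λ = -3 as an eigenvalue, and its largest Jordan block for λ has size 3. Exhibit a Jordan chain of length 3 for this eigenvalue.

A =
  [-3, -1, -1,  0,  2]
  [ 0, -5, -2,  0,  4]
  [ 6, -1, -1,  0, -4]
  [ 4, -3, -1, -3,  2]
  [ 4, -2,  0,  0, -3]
A Jordan chain for λ = -3 of length 3:
v_1 = (2, 4, -4, 2, 0)ᵀ
v_2 = (0, 0, 6, 4, 4)ᵀ
v_3 = (1, 0, 0, 0, 0)ᵀ

Let N = A − (-3)·I. We want v_3 with N^3 v_3 = 0 but N^2 v_3 ≠ 0; then v_{j-1} := N · v_j for j = 3, …, 2.

Pick v_3 = (1, 0, 0, 0, 0)ᵀ.
Then v_2 = N · v_3 = (0, 0, 6, 4, 4)ᵀ.
Then v_1 = N · v_2 = (2, 4, -4, 2, 0)ᵀ.

Sanity check: (A − (-3)·I) v_1 = (0, 0, 0, 0, 0)ᵀ = 0. ✓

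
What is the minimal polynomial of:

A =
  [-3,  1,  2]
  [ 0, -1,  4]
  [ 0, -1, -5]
x^2 + 6*x + 9

The characteristic polynomial is χ_A(x) = (x + 3)^3, so the eigenvalues are known. The minimal polynomial is
  m_A(x) = Π_λ (x − λ)^{k_λ}
where k_λ is the size of the *largest* Jordan block for λ (equivalently, the smallest k with (A − λI)^k v = 0 for every generalised eigenvector v of λ).

  λ = -3: largest Jordan block has size 2, contributing (x + 3)^2

So m_A(x) = (x + 3)^2 = x^2 + 6*x + 9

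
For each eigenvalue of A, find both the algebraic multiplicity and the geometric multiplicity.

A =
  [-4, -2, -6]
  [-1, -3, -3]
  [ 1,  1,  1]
λ = -2: alg = 3, geom = 2

Step 1 — factor the characteristic polynomial to read off the algebraic multiplicities:
  χ_A(x) = (x + 2)^3

Step 2 — compute geometric multiplicities via the rank-nullity identity g(λ) = n − rank(A − λI):
  rank(A − (-2)·I) = 1, so dim ker(A − (-2)·I) = n − 1 = 2

Summary:
  λ = -2: algebraic multiplicity = 3, geometric multiplicity = 2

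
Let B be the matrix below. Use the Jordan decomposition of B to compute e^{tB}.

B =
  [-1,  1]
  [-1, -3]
e^{tB} =
  [t*exp(-2*t) + exp(-2*t), t*exp(-2*t)]
  [-t*exp(-2*t), -t*exp(-2*t) + exp(-2*t)]

Strategy: write B = P · J · P⁻¹ where J is a Jordan canonical form, so e^{tB} = P · e^{tJ} · P⁻¹, and e^{tJ} can be computed block-by-block.

B has Jordan form
J =
  [-2,  1]
  [ 0, -2]
(up to reordering of blocks).

Per-block formulas:
  For a 2×2 Jordan block J_2(-2): exp(t · J_2(-2)) = e^(-2t)·(I + t·N), where N is the 2×2 nilpotent shift.

After assembling e^{tJ} and conjugating by P, we get:

e^{tB} =
  [t*exp(-2*t) + exp(-2*t), t*exp(-2*t)]
  [-t*exp(-2*t), -t*exp(-2*t) + exp(-2*t)]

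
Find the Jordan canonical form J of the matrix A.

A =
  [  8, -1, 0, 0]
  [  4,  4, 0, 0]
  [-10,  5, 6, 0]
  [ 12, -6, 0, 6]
J_2(6) ⊕ J_1(6) ⊕ J_1(6)

The characteristic polynomial is
  det(x·I − A) = x^4 - 24*x^3 + 216*x^2 - 864*x + 1296 = (x - 6)^4

Eigenvalues and multiplicities (the geometric multiplicity of λ is n − rank(A − λI), which equals the number of Jordan blocks for λ):
  λ = 6: algebraic multiplicity = 4, geometric multiplicity = 3

Determining the block sizes for each eigenvalue:
  λ = 6: 3 blocks summing to 4 forces exactly one block of size 2 and the rest size 1 → block sizes [2, 1, 1]

Assembling the blocks gives a Jordan form
J =
  [6, 1, 0, 0]
  [0, 6, 0, 0]
  [0, 0, 6, 0]
  [0, 0, 0, 6]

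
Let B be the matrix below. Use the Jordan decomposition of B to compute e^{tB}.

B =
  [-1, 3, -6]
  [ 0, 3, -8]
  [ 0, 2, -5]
e^{tB} =
  [exp(-t), 3*t*exp(-t), -6*t*exp(-t)]
  [0, 4*t*exp(-t) + exp(-t), -8*t*exp(-t)]
  [0, 2*t*exp(-t), -4*t*exp(-t) + exp(-t)]

Strategy: write B = P · J · P⁻¹ where J is a Jordan canonical form, so e^{tB} = P · e^{tJ} · P⁻¹, and e^{tJ} can be computed block-by-block.

B has Jordan form
J =
  [-1,  1,  0]
  [ 0, -1,  0]
  [ 0,  0, -1]
(up to reordering of blocks).

Per-block formulas:
  For a 2×2 Jordan block J_2(-1): exp(t · J_2(-1)) = e^(-1t)·(I + t·N), where N is the 2×2 nilpotent shift.
  For a 1×1 block at λ = -1: exp(t · [-1]) = [e^(-1t)].

After assembling e^{tJ} and conjugating by P, we get:

e^{tB} =
  [exp(-t), 3*t*exp(-t), -6*t*exp(-t)]
  [0, 4*t*exp(-t) + exp(-t), -8*t*exp(-t)]
  [0, 2*t*exp(-t), -4*t*exp(-t) + exp(-t)]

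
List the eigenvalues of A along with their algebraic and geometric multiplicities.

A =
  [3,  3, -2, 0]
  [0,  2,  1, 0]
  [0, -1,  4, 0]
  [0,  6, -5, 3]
λ = 3: alg = 4, geom = 2

Step 1 — factor the characteristic polynomial to read off the algebraic multiplicities:
  χ_A(x) = (x - 3)^4

Step 2 — compute geometric multiplicities via the rank-nullity identity g(λ) = n − rank(A − λI):
  rank(A − (3)·I) = 2, so dim ker(A − (3)·I) = n − 2 = 2

Summary:
  λ = 3: algebraic multiplicity = 4, geometric multiplicity = 2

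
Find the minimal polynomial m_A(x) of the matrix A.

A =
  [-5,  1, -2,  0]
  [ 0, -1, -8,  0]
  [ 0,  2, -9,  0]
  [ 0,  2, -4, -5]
x^2 + 10*x + 25

The characteristic polynomial is χ_A(x) = (x + 5)^4, so the eigenvalues are known. The minimal polynomial is
  m_A(x) = Π_λ (x − λ)^{k_λ}
where k_λ is the size of the *largest* Jordan block for λ (equivalently, the smallest k with (A − λI)^k v = 0 for every generalised eigenvector v of λ).

  λ = -5: largest Jordan block has size 2, contributing (x + 5)^2

So m_A(x) = (x + 5)^2 = x^2 + 10*x + 25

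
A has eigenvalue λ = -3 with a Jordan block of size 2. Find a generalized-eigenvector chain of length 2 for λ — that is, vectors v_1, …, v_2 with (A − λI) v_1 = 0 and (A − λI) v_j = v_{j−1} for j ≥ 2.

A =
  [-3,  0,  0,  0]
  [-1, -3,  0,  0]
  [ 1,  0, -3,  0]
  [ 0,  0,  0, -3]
A Jordan chain for λ = -3 of length 2:
v_1 = (0, -1, 1, 0)ᵀ
v_2 = (1, 0, 0, 0)ᵀ

Let N = A − (-3)·I. We want v_2 with N^2 v_2 = 0 but N^1 v_2 ≠ 0; then v_{j-1} := N · v_j for j = 2, …, 2.

Pick v_2 = (1, 0, 0, 0)ᵀ.
Then v_1 = N · v_2 = (0, -1, 1, 0)ᵀ.

Sanity check: (A − (-3)·I) v_1 = (0, 0, 0, 0)ᵀ = 0. ✓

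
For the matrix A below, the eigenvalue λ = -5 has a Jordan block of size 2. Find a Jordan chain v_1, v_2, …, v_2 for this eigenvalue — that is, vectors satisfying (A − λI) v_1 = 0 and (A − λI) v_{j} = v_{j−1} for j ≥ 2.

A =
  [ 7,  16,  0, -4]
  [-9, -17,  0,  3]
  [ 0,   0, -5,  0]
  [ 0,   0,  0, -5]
A Jordan chain for λ = -5 of length 2:
v_1 = (12, -9, 0, 0)ᵀ
v_2 = (1, 0, 0, 0)ᵀ

Let N = A − (-5)·I. We want v_2 with N^2 v_2 = 0 but N^1 v_2 ≠ 0; then v_{j-1} := N · v_j for j = 2, …, 2.

Pick v_2 = (1, 0, 0, 0)ᵀ.
Then v_1 = N · v_2 = (12, -9, 0, 0)ᵀ.

Sanity check: (A − (-5)·I) v_1 = (0, 0, 0, 0)ᵀ = 0. ✓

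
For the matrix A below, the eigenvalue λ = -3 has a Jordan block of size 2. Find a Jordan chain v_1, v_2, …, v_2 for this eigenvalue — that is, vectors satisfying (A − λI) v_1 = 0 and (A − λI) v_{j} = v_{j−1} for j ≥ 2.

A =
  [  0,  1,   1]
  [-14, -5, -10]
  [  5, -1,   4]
A Jordan chain for λ = -3 of length 2:
v_1 = (1, -2, -1)ᵀ
v_2 = (0, 1, 0)ᵀ

Let N = A − (-3)·I. We want v_2 with N^2 v_2 = 0 but N^1 v_2 ≠ 0; then v_{j-1} := N · v_j for j = 2, …, 2.

Pick v_2 = (0, 1, 0)ᵀ.
Then v_1 = N · v_2 = (1, -2, -1)ᵀ.

Sanity check: (A − (-3)·I) v_1 = (0, 0, 0)ᵀ = 0. ✓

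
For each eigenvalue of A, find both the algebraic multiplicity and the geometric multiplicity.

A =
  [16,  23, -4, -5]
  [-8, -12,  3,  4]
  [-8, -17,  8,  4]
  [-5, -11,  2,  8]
λ = 5: alg = 4, geom = 2

Step 1 — factor the characteristic polynomial to read off the algebraic multiplicities:
  χ_A(x) = (x - 5)^4

Step 2 — compute geometric multiplicities via the rank-nullity identity g(λ) = n − rank(A − λI):
  rank(A − (5)·I) = 2, so dim ker(A − (5)·I) = n − 2 = 2

Summary:
  λ = 5: algebraic multiplicity = 4, geometric multiplicity = 2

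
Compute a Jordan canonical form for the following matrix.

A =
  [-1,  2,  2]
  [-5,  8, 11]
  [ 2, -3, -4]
J_3(1)

The characteristic polynomial is
  det(x·I − A) = x^3 - 3*x^2 + 3*x - 1 = (x - 1)^3

Eigenvalues and multiplicities (the geometric multiplicity of λ is n − rank(A − λI), which equals the number of Jordan blocks for λ):
  λ = 1: algebraic multiplicity = 3, geometric multiplicity = 1

Determining the block sizes for each eigenvalue:
  λ = 1: one block (gm = 1), so the single block has size am = 3 → block sizes [3]

Assembling the blocks gives a Jordan form
J =
  [1, 1, 0]
  [0, 1, 1]
  [0, 0, 1]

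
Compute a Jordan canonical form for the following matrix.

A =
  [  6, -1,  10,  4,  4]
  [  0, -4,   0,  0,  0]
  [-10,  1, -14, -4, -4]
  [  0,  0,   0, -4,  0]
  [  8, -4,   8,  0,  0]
J_2(-4) ⊕ J_1(-4) ⊕ J_1(-4) ⊕ J_1(0)

The characteristic polynomial is
  det(x·I − A) = x^5 + 16*x^4 + 96*x^3 + 256*x^2 + 256*x = x*(x + 4)^4

Eigenvalues and multiplicities (the geometric multiplicity of λ is n − rank(A − λI), which equals the number of Jordan blocks for λ):
  λ = -4: algebraic multiplicity = 4, geometric multiplicity = 3
  λ = 0: algebraic multiplicity = 1, geometric multiplicity = 1

Determining the block sizes for each eigenvalue:
  λ = -4: 3 blocks summing to 4 forces exactly one block of size 2 and the rest size 1 → block sizes [2, 1, 1]
  λ = 0: one block (gm = 1), so the single block has size am = 1 → block sizes [1]

Assembling the blocks gives a Jordan form
J =
  [-4,  1,  0,  0, 0]
  [ 0, -4,  0,  0, 0]
  [ 0,  0, -4,  0, 0]
  [ 0,  0,  0, -4, 0]
  [ 0,  0,  0,  0, 0]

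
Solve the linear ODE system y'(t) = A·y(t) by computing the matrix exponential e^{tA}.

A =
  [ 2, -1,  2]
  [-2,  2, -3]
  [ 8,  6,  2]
e^{tA} =
  [9*t^2*exp(2*t) + exp(2*t), 6*t^2*exp(2*t) - t*exp(2*t), 3*t^2*exp(2*t)/2 + 2*t*exp(2*t)]
  [-12*t^2*exp(2*t) - 2*t*exp(2*t), -8*t^2*exp(2*t) + exp(2*t), -2*t^2*exp(2*t) - 3*t*exp(2*t)]
  [-6*t^2*exp(2*t) + 8*t*exp(2*t), -4*t^2*exp(2*t) + 6*t*exp(2*t), -t^2*exp(2*t) + exp(2*t)]

Strategy: write A = P · J · P⁻¹ where J is a Jordan canonical form, so e^{tA} = P · e^{tJ} · P⁻¹, and e^{tJ} can be computed block-by-block.

A has Jordan form
J =
  [2, 1, 0]
  [0, 2, 1]
  [0, 0, 2]
(up to reordering of blocks).

Per-block formulas:
  For a 3×3 Jordan block J_3(2): exp(t · J_3(2)) = e^(2t)·(I + t·N + (t^2/2)·N^2), where N is the 3×3 nilpotent shift.

After assembling e^{tJ} and conjugating by P, we get:

e^{tA} =
  [9*t^2*exp(2*t) + exp(2*t), 6*t^2*exp(2*t) - t*exp(2*t), 3*t^2*exp(2*t)/2 + 2*t*exp(2*t)]
  [-12*t^2*exp(2*t) - 2*t*exp(2*t), -8*t^2*exp(2*t) + exp(2*t), -2*t^2*exp(2*t) - 3*t*exp(2*t)]
  [-6*t^2*exp(2*t) + 8*t*exp(2*t), -4*t^2*exp(2*t) + 6*t*exp(2*t), -t^2*exp(2*t) + exp(2*t)]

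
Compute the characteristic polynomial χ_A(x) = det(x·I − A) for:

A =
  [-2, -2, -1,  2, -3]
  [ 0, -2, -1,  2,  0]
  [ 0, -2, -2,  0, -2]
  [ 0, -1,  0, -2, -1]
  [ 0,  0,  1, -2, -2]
x^5 + 10*x^4 + 40*x^3 + 80*x^2 + 80*x + 32

Expanding det(x·I − A) (e.g. by cofactor expansion or by noting that A is similar to its Jordan form J, which has the same characteristic polynomial as A) gives
  χ_A(x) = x^5 + 10*x^4 + 40*x^3 + 80*x^2 + 80*x + 32
which factors as (x + 2)^5. The eigenvalues (with algebraic multiplicities) are λ = -2 with multiplicity 5.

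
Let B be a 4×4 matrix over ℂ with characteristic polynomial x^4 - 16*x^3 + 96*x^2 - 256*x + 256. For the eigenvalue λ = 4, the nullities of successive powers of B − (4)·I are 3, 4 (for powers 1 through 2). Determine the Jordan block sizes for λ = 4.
Block sizes for λ = 4: [2, 1, 1]

From the dimensions of kernels of powers, the number of Jordan blocks of size at least j is d_j − d_{j−1} where d_j = dim ker(N^j) (with d_0 = 0). Computing the differences gives [3, 1].
The number of blocks of size exactly k is (#blocks of size ≥ k) − (#blocks of size ≥ k + 1), so the partition is: 2 block(s) of size 1, 1 block(s) of size 2.
In nonincreasing order the block sizes are [2, 1, 1].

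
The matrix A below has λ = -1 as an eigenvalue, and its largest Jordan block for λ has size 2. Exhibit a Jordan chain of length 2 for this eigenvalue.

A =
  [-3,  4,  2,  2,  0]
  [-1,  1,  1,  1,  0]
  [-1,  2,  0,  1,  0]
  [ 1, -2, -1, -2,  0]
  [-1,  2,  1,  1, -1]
A Jordan chain for λ = -1 of length 2:
v_1 = (-2, -1, -1, 1, -1)ᵀ
v_2 = (1, 0, 0, 0, 0)ᵀ

Let N = A − (-1)·I. We want v_2 with N^2 v_2 = 0 but N^1 v_2 ≠ 0; then v_{j-1} := N · v_j for j = 2, …, 2.

Pick v_2 = (1, 0, 0, 0, 0)ᵀ.
Then v_1 = N · v_2 = (-2, -1, -1, 1, -1)ᵀ.

Sanity check: (A − (-1)·I) v_1 = (0, 0, 0, 0, 0)ᵀ = 0. ✓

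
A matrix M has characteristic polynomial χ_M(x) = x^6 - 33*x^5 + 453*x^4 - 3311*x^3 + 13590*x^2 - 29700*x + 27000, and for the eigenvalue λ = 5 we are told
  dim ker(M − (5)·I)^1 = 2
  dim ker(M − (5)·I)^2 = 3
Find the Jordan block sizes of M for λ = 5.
Block sizes for λ = 5: [2, 1]

From the dimensions of kernels of powers, the number of Jordan blocks of size at least j is d_j − d_{j−1} where d_j = dim ker(N^j) (with d_0 = 0). Computing the differences gives [2, 1].
The number of blocks of size exactly k is (#blocks of size ≥ k) − (#blocks of size ≥ k + 1), so the partition is: 1 block(s) of size 1, 1 block(s) of size 2.
In nonincreasing order the block sizes are [2, 1].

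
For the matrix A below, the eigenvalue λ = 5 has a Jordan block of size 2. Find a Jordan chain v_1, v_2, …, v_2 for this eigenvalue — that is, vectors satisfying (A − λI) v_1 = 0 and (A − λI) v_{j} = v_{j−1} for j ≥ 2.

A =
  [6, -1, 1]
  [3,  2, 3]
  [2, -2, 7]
A Jordan chain for λ = 5 of length 2:
v_1 = (1, 3, 2)ᵀ
v_2 = (1, 0, 0)ᵀ

Let N = A − (5)·I. We want v_2 with N^2 v_2 = 0 but N^1 v_2 ≠ 0; then v_{j-1} := N · v_j for j = 2, …, 2.

Pick v_2 = (1, 0, 0)ᵀ.
Then v_1 = N · v_2 = (1, 3, 2)ᵀ.

Sanity check: (A − (5)·I) v_1 = (0, 0, 0)ᵀ = 0. ✓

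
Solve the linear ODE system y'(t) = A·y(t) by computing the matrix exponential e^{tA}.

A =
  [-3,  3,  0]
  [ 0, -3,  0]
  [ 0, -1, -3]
e^{tA} =
  [exp(-3*t), 3*t*exp(-3*t), 0]
  [0, exp(-3*t), 0]
  [0, -t*exp(-3*t), exp(-3*t)]

Strategy: write A = P · J · P⁻¹ where J is a Jordan canonical form, so e^{tA} = P · e^{tJ} · P⁻¹, and e^{tJ} can be computed block-by-block.

A has Jordan form
J =
  [-3,  1,  0]
  [ 0, -3,  0]
  [ 0,  0, -3]
(up to reordering of blocks).

Per-block formulas:
  For a 1×1 block at λ = -3: exp(t · [-3]) = [e^(-3t)].
  For a 2×2 Jordan block J_2(-3): exp(t · J_2(-3)) = e^(-3t)·(I + t·N), where N is the 2×2 nilpotent shift.

After assembling e^{tJ} and conjugating by P, we get:

e^{tA} =
  [exp(-3*t), 3*t*exp(-3*t), 0]
  [0, exp(-3*t), 0]
  [0, -t*exp(-3*t), exp(-3*t)]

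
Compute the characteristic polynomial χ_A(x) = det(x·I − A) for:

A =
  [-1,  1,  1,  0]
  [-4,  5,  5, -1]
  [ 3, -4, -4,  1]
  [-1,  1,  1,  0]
x^4

Expanding det(x·I − A) (e.g. by cofactor expansion or by noting that A is similar to its Jordan form J, which has the same characteristic polynomial as A) gives
  χ_A(x) = x^4
which factors as x^4. The eigenvalues (with algebraic multiplicities) are λ = 0 with multiplicity 4.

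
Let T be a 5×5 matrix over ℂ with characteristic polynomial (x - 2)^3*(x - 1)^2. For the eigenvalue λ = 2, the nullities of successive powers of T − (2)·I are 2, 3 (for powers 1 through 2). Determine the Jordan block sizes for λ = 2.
Block sizes for λ = 2: [2, 1]

From the dimensions of kernels of powers, the number of Jordan blocks of size at least j is d_j − d_{j−1} where d_j = dim ker(N^j) (with d_0 = 0). Computing the differences gives [2, 1].
The number of blocks of size exactly k is (#blocks of size ≥ k) − (#blocks of size ≥ k + 1), so the partition is: 1 block(s) of size 1, 1 block(s) of size 2.
In nonincreasing order the block sizes are [2, 1].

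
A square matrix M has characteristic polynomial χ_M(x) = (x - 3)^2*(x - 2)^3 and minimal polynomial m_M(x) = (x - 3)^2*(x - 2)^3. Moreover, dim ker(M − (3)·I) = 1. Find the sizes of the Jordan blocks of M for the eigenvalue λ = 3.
Block sizes for λ = 3: [2]

Step 1 — from the characteristic polynomial, algebraic multiplicity of λ = 3 is 2. From dim ker(M − (3)·I) = 1, there are exactly 1 Jordan blocks for λ = 3.
Step 2 — from the minimal polynomial, the factor (x − 3)^2 tells us the largest block for λ = 3 has size 2.
Step 3 — with total size 2, 1 blocks, and largest block 2, the block sizes (in nonincreasing order) are [2].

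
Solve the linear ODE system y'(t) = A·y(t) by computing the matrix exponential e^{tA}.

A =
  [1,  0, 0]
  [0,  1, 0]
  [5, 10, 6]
e^{tA} =
  [exp(t), 0, 0]
  [0, exp(t), 0]
  [exp(6*t) - exp(t), 2*exp(6*t) - 2*exp(t), exp(6*t)]

Strategy: write A = P · J · P⁻¹ where J is a Jordan canonical form, so e^{tA} = P · e^{tJ} · P⁻¹, and e^{tJ} can be computed block-by-block.

A has Jordan form
J =
  [1, 0, 0]
  [0, 1, 0]
  [0, 0, 6]
(up to reordering of blocks).

Per-block formulas:
  For a 1×1 block at λ = 1: exp(t · [1]) = [e^(1t)].
  For a 1×1 block at λ = 6: exp(t · [6]) = [e^(6t)].

After assembling e^{tJ} and conjugating by P, we get:

e^{tA} =
  [exp(t), 0, 0]
  [0, exp(t), 0]
  [exp(6*t) - exp(t), 2*exp(6*t) - 2*exp(t), exp(6*t)]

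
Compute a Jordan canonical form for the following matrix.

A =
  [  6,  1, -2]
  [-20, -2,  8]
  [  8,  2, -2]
J_2(0) ⊕ J_1(2)

The characteristic polynomial is
  det(x·I − A) = x^3 - 2*x^2 = x^2*(x - 2)

Eigenvalues and multiplicities (the geometric multiplicity of λ is n − rank(A − λI), which equals the number of Jordan blocks for λ):
  λ = 0: algebraic multiplicity = 2, geometric multiplicity = 1
  λ = 2: algebraic multiplicity = 1, geometric multiplicity = 1

Determining the block sizes for each eigenvalue:
  λ = 0: one block (gm = 1), so the single block has size am = 2 → block sizes [2]
  λ = 2: one block (gm = 1), so the single block has size am = 1 → block sizes [1]

Assembling the blocks gives a Jordan form
J =
  [0, 1, 0]
  [0, 0, 0]
  [0, 0, 2]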